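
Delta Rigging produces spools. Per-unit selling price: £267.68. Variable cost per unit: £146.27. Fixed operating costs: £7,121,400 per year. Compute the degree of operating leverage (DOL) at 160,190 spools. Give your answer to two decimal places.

1.58

At 160,190 units, contribution = 160,190 × £121.41 = £19,448,667.90.
EBIT = £19,448,667.90 − £7,121,400 = £12,327,267.90.
Degree of operating leverage = £19,448,667.90 / £12,327,267.90 = 1.5777.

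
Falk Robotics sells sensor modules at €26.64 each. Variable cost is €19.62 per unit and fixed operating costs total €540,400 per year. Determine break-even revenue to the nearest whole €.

CM per unit = €26.64 − €19.62 = €7.02; CM ratio = €7.02 / €26.64 = 0.2635.
Break-even sales = FC ÷ CM ratio = €540,400 × €26.64 / €7.02 = €2,050,749.

€2,050,749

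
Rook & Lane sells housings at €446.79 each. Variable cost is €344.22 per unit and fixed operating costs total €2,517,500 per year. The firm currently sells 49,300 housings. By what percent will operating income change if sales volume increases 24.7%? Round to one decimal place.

Total contribution margin = 49,300 × €102.57 = €5,056,701.00.
Subtracting fixed costs: EBIT = €5,056,701.00 − €2,517,500 = €2,539,201.00.
So DOL = total CM / EBIT = €5,056,701.00 / €2,539,201.00 = 1.9915.
%ΔEBIT = DOL × %ΔSales = 1.9915 × +24.7% = +49.2%.

+49.2%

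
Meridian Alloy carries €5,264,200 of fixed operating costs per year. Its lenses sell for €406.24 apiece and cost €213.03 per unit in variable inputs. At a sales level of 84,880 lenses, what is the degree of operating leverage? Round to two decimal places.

1.47

Total contribution margin = 84,880 × €193.21 = €16,399,664.80.
Operating income = contribution − fixed costs = €16,399,664.80 − €5,264,200 = €11,135,464.80.
DOL = contribution ÷ EBIT = €16,399,664.80 ÷ €11,135,464.80 = 1.4727.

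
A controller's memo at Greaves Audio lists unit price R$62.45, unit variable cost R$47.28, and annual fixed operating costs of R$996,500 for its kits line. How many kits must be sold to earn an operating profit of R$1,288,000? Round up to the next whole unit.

Contribution margin per unit = R$62.45 − R$47.28 = R$15.17.
Need Q such that Q × R$15.17 − R$996,500 = R$1,288,000, i.e. Q = R$2,284,500 / R$15.17 = 150,593.28 → 150,594.

150,594 kits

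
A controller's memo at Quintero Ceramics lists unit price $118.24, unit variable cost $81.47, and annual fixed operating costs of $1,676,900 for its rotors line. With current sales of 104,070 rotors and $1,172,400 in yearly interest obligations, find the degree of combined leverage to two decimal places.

Total contribution margin = 104,070 × $36.77 = $3,826,653.90.
Operating income = contribution − fixed costs = $3,826,653.90 − $1,676,900 = $2,149,753.90. Interest = $1,172,400.00, so EBIT − I = $977,353.90.
DCL = contribution ÷ (EBIT − I) = $3,826,653.90 ÷ $977,353.90 = 3.9153.

3.92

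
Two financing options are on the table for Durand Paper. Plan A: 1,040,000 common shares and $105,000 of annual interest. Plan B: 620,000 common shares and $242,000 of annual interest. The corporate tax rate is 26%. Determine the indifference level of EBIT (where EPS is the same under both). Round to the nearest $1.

$444,238

Set EPS_A = EPS_B: (EBIT − $105,000)(1 − 0.26) ÷ 1,040,000 = (EBIT − $242,000)(1 − 0.26) ÷ 620,000.
The (1 − t) factor cancels: (EBIT − 105,000) × 620,000 = (EBIT − 242,000) × 1,040,000.
Solving, EBIT = (242,000·1,040,000 − 105,000·620,000) / (1,040,000 − 620,000) = 186,580,000,000 / 420,000 = 444,238.10.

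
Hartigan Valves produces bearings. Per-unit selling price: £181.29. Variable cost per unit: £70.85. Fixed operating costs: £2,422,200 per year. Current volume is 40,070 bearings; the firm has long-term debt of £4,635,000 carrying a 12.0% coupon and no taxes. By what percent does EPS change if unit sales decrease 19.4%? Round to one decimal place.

At 40,070 units, contribution = 40,070 × £110.44 = £4,425,330.80.
Subtracting fixed costs: EBIT = £4,425,330.80 − £2,422,200 = £2,003,130.80.
Interest = £556,200.00, so EBIT − I = £1,446,930.80.
DCL = total CM / (EBIT − I) = £4,425,330.80 / £1,446,930.80 = 3.0584.
%ΔEPS = DCL × %ΔSales = 3.0584 × -19.4% = -59.3%.

-59.3%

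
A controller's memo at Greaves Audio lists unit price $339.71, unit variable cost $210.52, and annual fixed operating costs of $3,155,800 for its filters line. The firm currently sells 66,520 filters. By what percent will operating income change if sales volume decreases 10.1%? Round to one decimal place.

Total contribution margin = 66,520 × $129.19 = $8,593,718.80.
EBIT = $8,593,718.80 − $3,155,800 = $5,437,918.80.
So DOL = total CM / EBIT = $8,593,718.80 / $5,437,918.80 = 1.5803.
Operating income changes by 1.5803 × -10.1% = -16.0%.

-16.0%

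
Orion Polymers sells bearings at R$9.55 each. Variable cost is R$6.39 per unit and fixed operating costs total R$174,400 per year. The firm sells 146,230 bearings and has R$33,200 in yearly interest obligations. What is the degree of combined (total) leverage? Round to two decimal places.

1.82

Contribution at this volume is 146,230 × R$3.16 = R$462,086.80.
Operating income = contribution − fixed costs = R$462,086.80 − R$174,400 = R$287,686.80. Interest = R$33,200.00, so EBIT − I = R$254,486.80.
Degree of total leverage = total CM / (EBIT − interest) = R$462,086.80 / R$254,486.80 = 1.8158.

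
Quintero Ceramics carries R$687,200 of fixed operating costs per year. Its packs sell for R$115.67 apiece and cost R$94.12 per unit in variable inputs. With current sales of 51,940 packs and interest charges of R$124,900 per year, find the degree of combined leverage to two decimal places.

Contribution at this volume is 51,940 × R$21.55 = R$1,119,307.00.
Operating income = contribution − fixed costs = R$1,119,307.00 − R$687,200 = R$432,107.00. Interest = R$124,900.00.
DOL = R$1,119,307.00 ÷ R$432,107.00 = 2.5903; DFL = R$432,107.00 ÷ R$307,207.00 = 1.4066.
Combined leverage = 2.5903 × 1.4066 = 3.6435.

3.64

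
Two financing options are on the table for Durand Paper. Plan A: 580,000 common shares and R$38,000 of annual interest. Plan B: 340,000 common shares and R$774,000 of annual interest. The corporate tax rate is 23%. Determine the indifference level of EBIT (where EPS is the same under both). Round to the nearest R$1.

Set EPS_A = EPS_B: (EBIT − R$38,000)(1 − 0.23) ÷ 580,000 = (EBIT − R$774,000)(1 − 0.23) ÷ 340,000.
Cancelling (1 − t) and cross-multiplying: 340,000·(EBIT − 38,000) = 580,000·(EBIT − 774,000).
EBIT × (580,000 − 340,000) = 774,000 × 580,000 − 38,000 × 340,000 = 436,000,000,000, so EBIT = 436,000,000,000 ÷ 240,000 = 1,816,666.67.

R$1,816,667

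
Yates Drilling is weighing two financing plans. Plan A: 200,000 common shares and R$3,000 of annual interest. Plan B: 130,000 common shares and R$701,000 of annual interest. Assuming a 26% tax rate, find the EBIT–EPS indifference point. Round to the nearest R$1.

Set EPS_A = EPS_B: (EBIT − R$3,000)(1 − 0.26) ÷ 200,000 = (EBIT − R$701,000)(1 − 0.26) ÷ 130,000.
The (1 − t) factor cancels: (EBIT − 3,000) × 130,000 = (EBIT − 701,000) × 200,000.
EBIT × (200,000 − 130,000) = 701,000 × 200,000 − 3,000 × 130,000 = 139,810,000,000, so EBIT = 139,810,000,000 ÷ 70,000 = 1,997,285.71.

R$1,997,286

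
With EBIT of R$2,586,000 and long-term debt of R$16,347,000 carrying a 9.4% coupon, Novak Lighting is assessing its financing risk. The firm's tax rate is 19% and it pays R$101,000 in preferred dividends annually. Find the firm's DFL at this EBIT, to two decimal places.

2.80

Annual interest charges come to R$1,536,618.00.
Pre-tax preferred-dividend burden = R$101,000 ÷ (1 − 0.19) = R$124,691.36.
DFL = EBIT ÷ [EBIT − I − D_p/(1−t)] = R$2,586,000 ÷ [R$2,586,000 − R$1,536,618.00 − R$124,691.36] = R$2,586,000 ÷ R$924,690.64 = 2.7966.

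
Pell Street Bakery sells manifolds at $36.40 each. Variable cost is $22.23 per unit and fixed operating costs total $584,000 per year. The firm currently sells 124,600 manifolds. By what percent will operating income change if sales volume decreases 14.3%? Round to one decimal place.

At 124,600 units, contribution = 124,600 × $14.17 = $1,765,582.00.
EBIT = $1,765,582.00 − $584,000 = $1,181,582.00.
DOL = contribution ÷ EBIT = $1,765,582.00 ÷ $1,181,582.00 = 1.4943.
Operating income changes by 1.4943 × -14.3% = -21.4%.

-21.4%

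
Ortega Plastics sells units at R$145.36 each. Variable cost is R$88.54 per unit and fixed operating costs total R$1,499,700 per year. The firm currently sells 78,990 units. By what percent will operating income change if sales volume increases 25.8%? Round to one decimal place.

+38.7%

Contribution at this volume is 78,990 × R$56.82 = R$4,488,211.80.
Subtracting fixed costs: EBIT = R$4,488,211.80 − R$1,499,700 = R$2,988,511.80.
Degree of operating leverage = R$4,488,211.80 / R$2,988,511.80 = 1.5018.
Operating income changes by 1.5018 × +25.8% = +38.7%.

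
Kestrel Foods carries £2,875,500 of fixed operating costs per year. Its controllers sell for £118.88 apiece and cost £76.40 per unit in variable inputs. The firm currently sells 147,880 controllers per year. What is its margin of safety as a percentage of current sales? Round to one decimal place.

54.2%

Unit CM = price − variable cost = £118.88 − £76.40 = £42.48. Break-even units = £2,875,500 ÷ £42.48 = 67,690.68; break-even revenue = 67,690.68 × £118.88 = £8,047,067.80.
Current sales = 147,880 × £118.88 = £17,579,974.40.
Margin of safety = (£17,579,974.40 − £8,047,067.80) ÷ £17,579,974.40 = 54.2%.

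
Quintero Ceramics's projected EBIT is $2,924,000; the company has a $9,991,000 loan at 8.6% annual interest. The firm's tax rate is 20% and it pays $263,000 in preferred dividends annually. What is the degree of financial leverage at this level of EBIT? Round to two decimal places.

1.68

Annual interest charges come to $859,226.00.
Pre-tax preferred-dividend burden = $263,000 ÷ (1 − 0.20) = $328,750.00.
DFL = EBIT ÷ [EBIT − I − D_p/(1−t)] = $2,924,000 ÷ [$2,924,000 − $859,226.00 − $328,750.00] = $2,924,000 ÷ $1,736,024.00 = 1.6843.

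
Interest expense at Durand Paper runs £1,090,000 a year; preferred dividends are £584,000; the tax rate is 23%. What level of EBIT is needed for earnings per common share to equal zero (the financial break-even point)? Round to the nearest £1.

£1,848,442

Preferred dividends are paid after tax, so their pre-tax equivalent is £584,000 ÷ (1 − 0.23) = £758,441.56.
EPS = 0 when EBIT covers interest plus the pre-tax preferred burden: £1,090,000 + £758,441.56 = £1,848,441.56.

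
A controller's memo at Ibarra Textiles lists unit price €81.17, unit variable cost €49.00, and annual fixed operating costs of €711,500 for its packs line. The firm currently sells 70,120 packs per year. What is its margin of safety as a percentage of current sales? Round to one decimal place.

68.5%

Each unit contributes €81.17 − €49.00 = €32.17. Break-even units = €711,500 ÷ €32.17 = 22,116.88; break-even revenue = 22,116.88 × €81.17 = €1,795,227.07.
Current sales = 70,120 × €81.17 = €5,691,640.40.
Margin of safety = (€5,691,640.40 − €1,795,227.07) ÷ €5,691,640.40 = 68.5%.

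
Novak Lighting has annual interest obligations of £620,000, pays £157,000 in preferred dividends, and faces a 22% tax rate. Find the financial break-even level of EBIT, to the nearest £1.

£821,282

Preferred dividends are paid after tax, so their pre-tax equivalent is £157,000 ÷ (1 − 0.22) = £201,282.05.
EPS = 0 when EBIT covers interest plus the pre-tax preferred burden: £620,000 + £201,282.05 = £821,282.05.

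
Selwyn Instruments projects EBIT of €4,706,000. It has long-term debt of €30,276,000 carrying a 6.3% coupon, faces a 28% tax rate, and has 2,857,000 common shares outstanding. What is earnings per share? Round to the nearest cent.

€0.71

Pre-tax income = €4,706,000 − €1,907,388.00 = €2,798,612.00.
Net income = €2,798,612.00 × (1 − 0.28) = €2,015,000.64.
EPS = €2,015,000.64 ÷ 2,857,000 = €0.71.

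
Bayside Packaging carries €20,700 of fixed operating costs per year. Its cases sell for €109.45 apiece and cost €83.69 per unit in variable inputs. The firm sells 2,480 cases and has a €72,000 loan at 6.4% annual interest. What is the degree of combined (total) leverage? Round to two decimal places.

1.66

At 2,480 units, contribution = 2,480 × €25.76 = €63,884.80.
Operating income = contribution − fixed costs = €63,884.80 − €20,700 = €43,184.80. Interest = €4,608.00, so EBIT − I = €38,576.80.
Degree of total leverage = total CM / (EBIT − interest) = €63,884.80 / €38,576.80 = 1.6560.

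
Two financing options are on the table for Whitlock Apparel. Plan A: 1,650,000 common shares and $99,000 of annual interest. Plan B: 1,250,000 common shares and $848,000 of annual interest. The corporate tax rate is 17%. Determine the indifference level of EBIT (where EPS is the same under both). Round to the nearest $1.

At indifference, (EBIT − 99,000)(1 − t)/1,650,000 = (EBIT − 848,000)(1 − t)/1,250,000.
Cancelling (1 − t) and cross-multiplying: 1,250,000·(EBIT − 99,000) = 1,650,000·(EBIT − 848,000).
EBIT × (1,650,000 − 1,250,000) = 848,000 × 1,650,000 − 99,000 × 1,250,000 = 1,275,450,000,000, so EBIT = 1,275,450,000,000 ÷ 400,000 = 3,188,625.00.

$3,188,625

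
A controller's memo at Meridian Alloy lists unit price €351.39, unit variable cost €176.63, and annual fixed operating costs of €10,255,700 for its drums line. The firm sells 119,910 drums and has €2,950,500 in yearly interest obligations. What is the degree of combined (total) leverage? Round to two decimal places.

At 119,910 units, contribution = 119,910 × €174.76 = €20,955,471.60.
Subtracting fixed costs: EBIT = €20,955,471.60 − €10,255,700 = €10,699,771.60. Interest = €2,950,500.00, so EBIT − I = €7,749,271.60.
DCL = contribution ÷ (EBIT − I) = €20,955,471.60 ÷ €7,749,271.60 = 2.7042.

2.70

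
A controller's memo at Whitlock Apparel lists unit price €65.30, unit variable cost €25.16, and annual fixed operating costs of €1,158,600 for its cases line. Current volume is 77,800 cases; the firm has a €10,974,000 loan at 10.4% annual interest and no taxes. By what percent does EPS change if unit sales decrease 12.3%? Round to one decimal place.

-46.7%

Contribution at this volume is 77,800 × €40.14 = €3,122,892.00.
EBIT = €3,122,892.00 − €1,158,600 = €1,964,292.00.
After interest of €1,141,296.00, pre-tax earnings = €822,996.00.
DCL = total CM / (EBIT − I) = €3,122,892.00 / €822,996.00 = 3.7945.
EPS therefore changes by 3.7945 × (-12.3%) = -46.7%.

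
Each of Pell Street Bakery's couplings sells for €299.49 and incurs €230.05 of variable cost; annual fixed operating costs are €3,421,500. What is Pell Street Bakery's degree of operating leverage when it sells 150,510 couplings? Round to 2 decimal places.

1.49

Contribution at this volume is 150,510 × €69.44 = €10,451,414.40.
Subtracting fixed costs: EBIT = €10,451,414.40 − €3,421,500 = €7,029,914.40.
Degree of operating leverage = €10,451,414.40 / €7,029,914.40 = 1.4867.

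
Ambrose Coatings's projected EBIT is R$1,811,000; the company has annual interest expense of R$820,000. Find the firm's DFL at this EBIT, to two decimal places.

Annual interest charges come to R$820,000.00.
Degree of financial leverage = EBIT / (EBIT − interest) = R$1,811,000 / R$991,000.00 = 1.8274.

1.83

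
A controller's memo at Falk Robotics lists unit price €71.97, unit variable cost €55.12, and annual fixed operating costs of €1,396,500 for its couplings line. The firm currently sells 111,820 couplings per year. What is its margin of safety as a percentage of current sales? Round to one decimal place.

Unit CM = price − variable cost = €71.97 − €55.12 = €16.85. Break-even units = €1,396,500 ÷ €16.85 = 82,878.34; break-even revenue = 82,878.34 × €71.97 = €5,964,754.01.
Current sales = 111,820 × €71.97 = €8,047,685.40.
Margin of safety = (€8,047,685.40 − €5,964,754.01) ÷ €8,047,685.40 = 25.9%.

25.9%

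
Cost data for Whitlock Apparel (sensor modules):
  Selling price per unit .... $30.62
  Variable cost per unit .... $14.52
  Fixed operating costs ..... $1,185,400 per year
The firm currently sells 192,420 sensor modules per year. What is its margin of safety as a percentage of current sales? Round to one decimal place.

Unit CM = price − variable cost = $30.62 − $14.52 = $16.10. Break-even units = $1,185,400 ÷ $16.10 = 73,627.33; break-even revenue = 73,627.33 × $30.62 = $2,254,468.82.
Current sales = 192,420 × $30.62 = $5,891,900.40.
Margin of safety = ($5,891,900.40 − $2,254,468.82) ÷ $5,891,900.40 = 61.7%.

61.7%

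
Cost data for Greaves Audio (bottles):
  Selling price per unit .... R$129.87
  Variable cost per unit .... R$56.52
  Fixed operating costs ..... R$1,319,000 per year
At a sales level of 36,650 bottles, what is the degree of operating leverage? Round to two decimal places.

1.96

Contribution at this volume is 36,650 × R$73.35 = R$2,688,277.50.
EBIT = R$2,688,277.50 − R$1,319,000 = R$1,369,277.50.
So DOL = total CM / EBIT = R$2,688,277.50 / R$1,369,277.50 = 1.9633.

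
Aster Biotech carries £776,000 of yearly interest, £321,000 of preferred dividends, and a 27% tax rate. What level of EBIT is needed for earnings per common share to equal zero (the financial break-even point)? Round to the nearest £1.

£1,215,726

Preferred dividends are paid after tax, so their pre-tax equivalent is £321,000 ÷ (1 − 0.27) = £439,726.03.
Financial break-even EBIT = interest + D_p ÷ (1 − t) = £776,000 + £439,726.03 = £1,215,726.03.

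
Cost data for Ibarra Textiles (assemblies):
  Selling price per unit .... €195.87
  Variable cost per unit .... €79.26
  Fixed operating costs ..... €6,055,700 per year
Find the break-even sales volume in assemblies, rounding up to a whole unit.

Contribution margin per unit = €195.87 − €79.26 = €116.61.
Break-even Q = €6,055,700 / €116.61 = 51,931.22 → 51,932 assemblies.

51,932 assemblies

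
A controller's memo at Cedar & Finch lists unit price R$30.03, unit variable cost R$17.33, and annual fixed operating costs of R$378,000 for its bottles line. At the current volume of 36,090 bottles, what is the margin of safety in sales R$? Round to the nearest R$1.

Unit CM = price − variable cost = R$30.03 − R$17.33 = R$12.70. Break-even units = R$378,000 ÷ R$12.70 = 29,763.78; break-even revenue = 29,763.78 × R$30.03 = R$893,806.30.
Current sales = 36,090 × R$30.03 = R$1,083,782.70.
Margin of safety = R$1,083,782.70 − R$893,806.30 = R$189,976.

R$189,976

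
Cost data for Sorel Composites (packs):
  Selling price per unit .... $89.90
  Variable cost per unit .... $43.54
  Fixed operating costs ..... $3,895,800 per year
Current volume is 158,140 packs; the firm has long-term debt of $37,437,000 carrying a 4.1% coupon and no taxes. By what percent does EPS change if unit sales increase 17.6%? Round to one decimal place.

+67.9%

Total contribution margin = 158,140 × $46.36 = $7,331,370.40.
EBIT = $7,331,370.40 − $3,895,800 = $3,435,570.40.
Interest = $1,534,917.00, so EBIT − I = $1,900,653.40.
Degree of combined leverage = contribution ÷ (EBIT − I) = $7,331,370.40 ÷ $1,900,653.40 = 3.8573.
EPS therefore changes by 3.8573 × (+17.6%) = +67.9%.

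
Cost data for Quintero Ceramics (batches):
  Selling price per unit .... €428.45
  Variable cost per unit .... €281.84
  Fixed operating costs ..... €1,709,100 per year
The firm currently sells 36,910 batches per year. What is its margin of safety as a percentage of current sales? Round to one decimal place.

Contribution margin per unit = €428.45 − €281.84 = €146.61. Break-even units = €1,709,100 ÷ €146.61 = 11,657.46; break-even revenue = 11,657.46 × €428.45 = €4,994,638.12.
Actual sales revenue = 36,910 × €428.45 = €15,814,089.50.
Margin of safety = (€15,814,089.50 − €4,994,638.12) ÷ €15,814,089.50 = 68.4%.

68.4%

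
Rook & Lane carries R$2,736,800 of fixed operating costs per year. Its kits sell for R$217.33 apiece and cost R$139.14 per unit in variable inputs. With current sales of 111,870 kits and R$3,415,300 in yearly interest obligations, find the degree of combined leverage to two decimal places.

Total contribution margin = 111,870 × R$78.19 = R$8,747,115.30.
Subtracting fixed costs: EBIT = R$8,747,115.30 − R$2,736,800 = R$6,010,315.30. Interest = R$3,415,300.00, so EBIT − I = R$2,595,015.30.
DCL = contribution ÷ (EBIT − I) = R$8,747,115.30 ÷ R$2,595,015.30 = 3.3707.

3.37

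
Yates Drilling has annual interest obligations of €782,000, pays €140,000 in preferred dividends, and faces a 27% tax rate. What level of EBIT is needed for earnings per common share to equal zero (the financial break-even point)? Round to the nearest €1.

Grossing the preferred dividend up to pre-tax terms: €140,000 / (1 − 0.27) = €191,780.82.
Financial break-even EBIT = interest + D_p ÷ (1 − t) = €782,000 + €191,780.82 = €973,780.82.

€973,781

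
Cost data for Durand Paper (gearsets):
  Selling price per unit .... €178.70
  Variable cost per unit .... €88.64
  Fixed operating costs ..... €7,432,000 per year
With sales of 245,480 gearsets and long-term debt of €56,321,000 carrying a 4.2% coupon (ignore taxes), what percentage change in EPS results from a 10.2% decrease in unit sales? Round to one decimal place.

-18.3%

Total contribution margin = 245,480 × €90.06 = €22,107,928.80.
EBIT = €22,107,928.80 − €7,432,000 = €14,675,928.80.
After interest of €2,365,482.00, pre-tax earnings = €12,310,446.80.
Degree of combined leverage = contribution ÷ (EBIT − I) = €22,107,928.80 ÷ €12,310,446.80 = 1.7959.
%ΔEPS = DCL × %ΔSales = 1.7959 × -10.2% = -18.3%.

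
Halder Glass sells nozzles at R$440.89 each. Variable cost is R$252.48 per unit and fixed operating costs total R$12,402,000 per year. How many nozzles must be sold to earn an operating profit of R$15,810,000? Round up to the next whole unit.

149,738 nozzles

Unit CM = price − variable cost = R$440.89 − R$252.48 = R$188.41.
Required volume = (fixed costs + target profit) ÷ CM = (R$12,402,000 + R$15,810,000) ÷ R$188.41 = 149,737.28, so 149,738 nozzles.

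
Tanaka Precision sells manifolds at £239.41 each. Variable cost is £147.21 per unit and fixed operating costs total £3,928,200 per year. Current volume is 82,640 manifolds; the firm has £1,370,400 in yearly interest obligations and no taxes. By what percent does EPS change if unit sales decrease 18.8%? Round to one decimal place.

-61.7%

Total contribution margin = 82,640 × £92.20 = £7,619,408.00.
Subtracting fixed costs: EBIT = £7,619,408.00 − £3,928,200 = £3,691,208.00.
After interest of £1,370,400.00, pre-tax earnings = £2,320,808.00.
Degree of combined leverage = contribution ÷ (EBIT − I) = £7,619,408.00 ÷ £2,320,808.00 = 3.2831.
%ΔEPS = DCL × %ΔSales = 3.2831 × -18.8% = -61.7%.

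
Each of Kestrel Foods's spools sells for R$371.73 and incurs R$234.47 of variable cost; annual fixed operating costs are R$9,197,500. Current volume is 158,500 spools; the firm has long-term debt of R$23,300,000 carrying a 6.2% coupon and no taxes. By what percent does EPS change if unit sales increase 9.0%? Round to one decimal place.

+17.6%

Contribution at this volume is 158,500 × R$137.26 = R$21,755,710.00.
Operating income = contribution − fixed costs = R$21,755,710.00 − R$9,197,500 = R$12,558,210.00.
After interest of R$1,444,600.00, pre-tax earnings = R$11,113,610.00.
DCL = total CM / (EBIT − I) = R$21,755,710.00 / R$11,113,610.00 = 1.9576.
EPS therefore changes by 1.9576 × (+9.0%) = +17.6%.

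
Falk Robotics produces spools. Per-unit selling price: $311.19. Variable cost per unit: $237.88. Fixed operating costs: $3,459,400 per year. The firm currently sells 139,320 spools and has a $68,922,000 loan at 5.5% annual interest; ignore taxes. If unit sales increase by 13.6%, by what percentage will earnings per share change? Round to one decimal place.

At 139,320 units, contribution = 139,320 × $73.31 = $10,213,549.20.
Subtracting fixed costs: EBIT = $10,213,549.20 − $3,459,400 = $6,754,149.20.
After interest of $3,790,710.00, pre-tax earnings = $2,963,439.20.
Degree of combined leverage = contribution ÷ (EBIT − I) = $10,213,549.20 ÷ $2,963,439.20 = 3.4465.
EPS therefore changes by 3.4465 × (+13.6%) = +46.9%.

+46.9%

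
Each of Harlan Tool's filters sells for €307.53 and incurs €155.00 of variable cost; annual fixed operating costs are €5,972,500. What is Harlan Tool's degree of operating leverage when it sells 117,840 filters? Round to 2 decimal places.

1.50

At 117,840 units, contribution = 117,840 × €152.53 = €17,974,135.20.
Subtracting fixed costs: EBIT = €17,974,135.20 − €5,972,500 = €12,001,635.20.
Degree of operating leverage = €17,974,135.20 / €12,001,635.20 = 1.4976.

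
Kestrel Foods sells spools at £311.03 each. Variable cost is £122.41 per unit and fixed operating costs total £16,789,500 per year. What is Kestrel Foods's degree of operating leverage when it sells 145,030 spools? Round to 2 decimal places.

2.59

At 145,030 units, contribution = 145,030 × £188.62 = £27,355,558.60.
EBIT = £27,355,558.60 − £16,789,500 = £10,566,058.60.
So DOL = total CM / EBIT = £27,355,558.60 / £10,566,058.60 = 2.5890.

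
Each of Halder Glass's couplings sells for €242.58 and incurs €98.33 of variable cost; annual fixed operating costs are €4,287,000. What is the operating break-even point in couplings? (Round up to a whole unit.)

29,720 couplings

Each unit contributes €242.58 − €98.33 = €144.25.
Break-even Q = €4,287,000 / €144.25 = 29,719.24 → 29,720 couplings.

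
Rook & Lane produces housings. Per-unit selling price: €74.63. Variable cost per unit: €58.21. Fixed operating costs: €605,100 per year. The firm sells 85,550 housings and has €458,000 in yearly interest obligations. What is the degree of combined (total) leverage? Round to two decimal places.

4.11

Total contribution margin = 85,550 × €16.42 = €1,404,731.00.
Operating income = contribution − fixed costs = €1,404,731.00 − €605,100 = €799,631.00. Interest = €458,000.00.
DOL = €1,404,731.00 ÷ €799,631.00 = 1.7567; DFL = €799,631.00 ÷ €341,631.00 = 2.3406.
Combined leverage = 1.7567 × 2.3406 = 4.1117.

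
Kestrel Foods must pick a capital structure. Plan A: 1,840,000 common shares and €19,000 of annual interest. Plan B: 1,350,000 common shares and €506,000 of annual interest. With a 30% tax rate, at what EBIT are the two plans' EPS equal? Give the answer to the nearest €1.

Set EPS_A = EPS_B: (EBIT − €19,000)(1 − 0.30) ÷ 1,840,000 = (EBIT − €506,000)(1 − 0.30) ÷ 1,350,000.
The (1 − t) factor cancels: (EBIT − 19,000) × 1,350,000 = (EBIT − 506,000) × 1,840,000.
Solving, EBIT = (506,000·1,840,000 − 19,000·1,350,000) / (1,840,000 − 1,350,000) = 905,390,000,000 / 490,000 = 1,847,734.69.

€1,847,735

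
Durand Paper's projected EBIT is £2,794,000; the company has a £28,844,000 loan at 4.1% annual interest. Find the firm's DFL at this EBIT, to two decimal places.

1.73

Annual interest charges come to £1,182,604.00.
DFL = EBIT ÷ (EBIT − I) = £2,794,000 ÷ (£2,794,000 − £1,182,604.00) = £2,794,000 ÷ £1,611,396.00 = 1.7339.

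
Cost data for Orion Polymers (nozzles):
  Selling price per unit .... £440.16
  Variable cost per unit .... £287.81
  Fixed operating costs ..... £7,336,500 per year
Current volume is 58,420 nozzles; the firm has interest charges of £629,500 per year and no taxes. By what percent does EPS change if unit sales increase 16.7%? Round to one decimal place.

+159.1%

Contribution at this volume is 58,420 × £152.35 = £8,900,287.00.
Operating income = contribution − fixed costs = £8,900,287.00 − £7,336,500 = £1,563,787.00.
After interest of £629,500.00, pre-tax earnings = £934,287.00.
Degree of combined leverage = contribution ÷ (EBIT − I) = £8,900,287.00 ÷ £934,287.00 = 9.5263.
%ΔEPS = DCL × %ΔSales = 9.5263 × +16.7% = +159.1%.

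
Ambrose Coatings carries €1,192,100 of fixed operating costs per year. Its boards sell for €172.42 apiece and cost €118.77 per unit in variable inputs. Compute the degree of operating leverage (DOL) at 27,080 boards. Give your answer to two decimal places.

5.57

At 27,080 units, contribution = 27,080 × €53.65 = €1,452,842.00.
EBIT = €1,452,842.00 − €1,192,100 = €260,742.00.
Degree of operating leverage = €1,452,842.00 / €260,742.00 = 5.5720.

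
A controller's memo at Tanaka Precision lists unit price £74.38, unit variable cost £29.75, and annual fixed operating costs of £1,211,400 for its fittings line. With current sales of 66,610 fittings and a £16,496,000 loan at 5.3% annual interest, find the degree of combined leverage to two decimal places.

3.35

At 66,610 units, contribution = 66,610 × £44.63 = £2,972,804.30.
Subtracting fixed costs: EBIT = £2,972,804.30 − £1,211,400 = £1,761,404.30. Interest = £874,288.00.
DOL = £2,972,804.30 ÷ £1,761,404.30 = 1.6877; DFL = £1,761,404.30 ÷ £887,116.30 = 1.9855.
Combined leverage = 1.6877 × 1.9855 = 3.3509.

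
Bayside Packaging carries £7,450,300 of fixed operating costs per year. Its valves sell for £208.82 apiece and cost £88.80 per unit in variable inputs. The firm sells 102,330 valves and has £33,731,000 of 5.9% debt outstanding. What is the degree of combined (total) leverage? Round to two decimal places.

4.32

At 102,330 units, contribution = 102,330 × £120.02 = £12,281,646.60.
Operating income = contribution − fixed costs = £12,281,646.60 − £7,450,300 = £4,831,346.60. Interest = £1,990,129.00, so EBIT − I = £2,841,217.60.
Degree of total leverage = total CM / (EBIT − interest) = £12,281,646.60 / £2,841,217.60 = 4.3227.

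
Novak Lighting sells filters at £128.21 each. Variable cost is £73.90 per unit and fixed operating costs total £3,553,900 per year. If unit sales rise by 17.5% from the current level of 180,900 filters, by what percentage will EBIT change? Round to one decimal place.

+27.4%

Contribution at this volume is 180,900 × £54.31 = £9,824,679.00.
Subtracting fixed costs: EBIT = £9,824,679.00 − £3,553,900 = £6,270,779.00.
So DOL = total CM / EBIT = £9,824,679.00 / £6,270,779.00 = 1.5667.
So EBIT moves 1.5667 × (+17.5%) = +27.4%.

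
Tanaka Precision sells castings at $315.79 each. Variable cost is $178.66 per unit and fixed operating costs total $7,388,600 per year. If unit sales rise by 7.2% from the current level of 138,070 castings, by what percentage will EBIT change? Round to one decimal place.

+11.8%

Total contribution margin = 138,070 × $137.13 = $18,933,539.10.
Operating income = contribution − fixed costs = $18,933,539.10 − $7,388,600 = $11,544,939.10.
So DOL = total CM / EBIT = $18,933,539.10 / $11,544,939.10 = 1.6400.
Operating income changes by 1.6400 × +7.2% = +11.8%.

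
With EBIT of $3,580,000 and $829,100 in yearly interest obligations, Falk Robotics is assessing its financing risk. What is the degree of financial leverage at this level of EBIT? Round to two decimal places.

1.30

Annual interest charges come to $829,100.00.
Degree of financial leverage = EBIT / (EBIT − interest) = $3,580,000 / $2,750,900.00 = 1.3014.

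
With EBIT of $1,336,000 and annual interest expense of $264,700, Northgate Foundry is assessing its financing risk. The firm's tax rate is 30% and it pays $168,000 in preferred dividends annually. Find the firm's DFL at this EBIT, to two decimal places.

Interest = $264,700.00.
Pre-tax preferred-dividend burden = $168,000 ÷ (1 − 0.30) = $240,000.00.
DFL = EBIT ÷ [EBIT − I − D_p/(1−t)] = $1,336,000 ÷ [$1,336,000 − $264,700.00 − $240,000.00] = $1,336,000 ÷ $831,300.00 = 1.6071.

1.61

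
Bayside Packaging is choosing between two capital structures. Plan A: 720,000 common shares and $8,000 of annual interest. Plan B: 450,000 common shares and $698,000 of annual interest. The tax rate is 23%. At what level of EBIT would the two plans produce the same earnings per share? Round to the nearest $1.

At indifference, (EBIT − 8,000)(1 − t)/720,000 = (EBIT − 698,000)(1 − t)/450,000.
Cancelling (1 − t) and cross-multiplying: 450,000·(EBIT − 8,000) = 720,000·(EBIT − 698,000).
EBIT × (720,000 − 450,000) = 698,000 × 720,000 − 8,000 × 450,000 = 498,960,000,000, so EBIT = 498,960,000,000 ÷ 270,000 = 1,848,000.00.

$1,848,000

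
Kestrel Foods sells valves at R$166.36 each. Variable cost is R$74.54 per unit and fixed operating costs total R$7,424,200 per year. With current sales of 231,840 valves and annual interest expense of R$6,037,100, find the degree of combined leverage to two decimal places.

Contribution at this volume is 231,840 × R$91.82 = R$21,287,548.80.
Operating income = contribution − fixed costs = R$21,287,548.80 − R$7,424,200 = R$13,863,348.80. Interest = R$6,037,100.00.
DOL = R$21,287,548.80 ÷ R$13,863,348.80 = 1.5355; DFL = R$13,863,348.80 ÷ R$7,826,248.80 = 1.7714.
DCL = DOL × DFL = 1.5355 × 1.7714 = 2.7200.

2.72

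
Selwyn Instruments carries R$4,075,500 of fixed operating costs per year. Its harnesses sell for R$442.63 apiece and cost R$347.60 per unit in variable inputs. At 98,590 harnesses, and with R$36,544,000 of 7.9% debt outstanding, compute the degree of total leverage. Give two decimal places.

3.89

Total contribution margin = 98,590 × R$95.03 = R$9,369,007.70.
EBIT = R$9,369,007.70 − R$4,075,500 = R$5,293,507.70. Interest = R$2,886,976.00, so EBIT − I = R$2,406,531.70.
Degree of total leverage = total CM / (EBIT − interest) = R$9,369,007.70 / R$2,406,531.70 = 3.8932.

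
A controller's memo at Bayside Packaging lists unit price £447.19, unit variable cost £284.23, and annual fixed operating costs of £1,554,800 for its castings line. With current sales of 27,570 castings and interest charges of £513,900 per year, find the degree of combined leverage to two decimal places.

At 27,570 units, contribution = 27,570 × £162.96 = £4,492,807.20.
Subtracting fixed costs: EBIT = £4,492,807.20 − £1,554,800 = £2,938,007.20. Interest = £513,900.00, so EBIT − I = £2,424,107.20.
DCL = contribution ÷ (EBIT − I) = £4,492,807.20 ÷ £2,424,107.20 = 1.8534.

1.85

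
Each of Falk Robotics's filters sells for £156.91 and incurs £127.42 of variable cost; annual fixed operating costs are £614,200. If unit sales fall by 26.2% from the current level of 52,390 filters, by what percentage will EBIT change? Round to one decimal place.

Contribution at this volume is 52,390 × £29.49 = £1,544,981.10.
EBIT = £1,544,981.10 − £614,200 = £930,781.10.
Degree of operating leverage = £1,544,981.10 / £930,781.10 = 1.6599.
%ΔEBIT = DOL × %ΔSales = 1.6599 × -26.2% = -43.5%.

-43.5%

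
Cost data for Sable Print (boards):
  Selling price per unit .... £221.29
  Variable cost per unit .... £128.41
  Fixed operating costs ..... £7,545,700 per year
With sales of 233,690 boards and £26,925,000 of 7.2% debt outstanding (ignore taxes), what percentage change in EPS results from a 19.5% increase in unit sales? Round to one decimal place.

+34.6%

Total contribution margin = 233,690 × £92.88 = £21,705,127.20.
Operating income = contribution − fixed costs = £21,705,127.20 − £7,545,700 = £14,159,427.20.
After interest of £1,938,600.00, pre-tax earnings = £12,220,827.20.
Degree of combined leverage = contribution ÷ (EBIT − I) = £21,705,127.20 ÷ £12,220,827.20 = 1.7761.
EPS therefore changes by 1.7761 × (+19.5%) = +34.6%.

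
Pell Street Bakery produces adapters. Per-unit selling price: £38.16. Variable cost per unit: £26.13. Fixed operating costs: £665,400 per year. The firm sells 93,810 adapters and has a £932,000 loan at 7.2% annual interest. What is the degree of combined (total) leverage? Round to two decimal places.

At 93,810 units, contribution = 93,810 × £12.03 = £1,128,534.30.
Operating income = contribution − fixed costs = £1,128,534.30 − £665,400 = £463,134.30. Interest = £67,104.00, so EBIT − I = £396,030.30.
DCL = contribution ÷ (EBIT − I) = £1,128,534.30 ÷ £396,030.30 = 2.8496.

2.85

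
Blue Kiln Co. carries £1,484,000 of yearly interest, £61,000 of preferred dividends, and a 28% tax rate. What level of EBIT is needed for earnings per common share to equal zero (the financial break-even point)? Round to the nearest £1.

£1,568,722

Grossing the preferred dividend up to pre-tax terms: £61,000 / (1 − 0.28) = £84,722.22.
Financial break-even EBIT = interest + D_p ÷ (1 − t) = £1,484,000 + £84,722.22 = £1,568,722.22.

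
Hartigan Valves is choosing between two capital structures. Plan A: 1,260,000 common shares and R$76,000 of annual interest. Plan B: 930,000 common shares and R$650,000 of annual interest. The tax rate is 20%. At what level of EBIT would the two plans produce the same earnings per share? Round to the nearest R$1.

At indifference, (EBIT − 76,000)(1 − t)/1,260,000 = (EBIT − 650,000)(1 − t)/930,000.
The (1 − t) factor cancels: (EBIT − 76,000) × 930,000 = (EBIT − 650,000) × 1,260,000.
EBIT × (1,260,000 − 930,000) = 650,000 × 1,260,000 − 76,000 × 930,000 = 748,320,000,000, so EBIT = 748,320,000,000 ÷ 330,000 = 2,267,636.36.

R$2,267,636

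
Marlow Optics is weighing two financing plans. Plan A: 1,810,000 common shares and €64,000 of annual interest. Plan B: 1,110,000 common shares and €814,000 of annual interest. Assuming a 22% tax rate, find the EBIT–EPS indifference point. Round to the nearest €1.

€2,003,286

At indifference, (EBIT − 64,000)(1 − t)/1,810,000 = (EBIT − 814,000)(1 − t)/1,110,000.
Cancelling (1 − t) and cross-multiplying: 1,110,000·(EBIT − 64,000) = 1,810,000·(EBIT − 814,000).
EBIT × (1,810,000 − 1,110,000) = 814,000 × 1,810,000 − 64,000 × 1,110,000 = 1,402,300,000,000, so EBIT = 1,402,300,000,000 ÷ 700,000 = 2,003,285.71.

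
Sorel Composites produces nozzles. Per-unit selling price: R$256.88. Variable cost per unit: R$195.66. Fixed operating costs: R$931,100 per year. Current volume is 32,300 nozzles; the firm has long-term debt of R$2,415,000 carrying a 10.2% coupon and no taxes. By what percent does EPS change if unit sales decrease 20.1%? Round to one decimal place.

At 32,300 units, contribution = 32,300 × R$61.22 = R$1,977,406.00.
EBIT = R$1,977,406.00 − R$931,100 = R$1,046,306.00.
Interest = R$246,330.00, so EBIT − I = R$799,976.00.
DCL = total CM / (EBIT − I) = R$1,977,406.00 / R$799,976.00 = 2.4718.
EPS therefore changes by 2.4718 × (-20.1%) = -49.7%.

-49.7%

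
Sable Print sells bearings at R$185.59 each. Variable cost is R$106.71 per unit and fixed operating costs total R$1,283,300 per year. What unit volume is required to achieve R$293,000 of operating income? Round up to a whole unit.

19,984 bearings

Contribution margin per unit = R$185.59 − R$106.71 = R$78.88.
Units = (FC + target) / CM = (R$1,283,300 + R$293,000) / R$78.88 = 19,983.52, so 19,984 bearings.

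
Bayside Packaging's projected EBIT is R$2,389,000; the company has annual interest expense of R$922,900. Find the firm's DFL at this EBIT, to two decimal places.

Interest = R$922,900.00.
Degree of financial leverage = EBIT / (EBIT − interest) = R$2,389,000 / R$1,466,100.00 = 1.6295.

1.63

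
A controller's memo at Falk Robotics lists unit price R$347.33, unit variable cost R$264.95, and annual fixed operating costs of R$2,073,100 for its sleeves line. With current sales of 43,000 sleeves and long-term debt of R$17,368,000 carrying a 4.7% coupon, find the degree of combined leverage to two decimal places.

Total contribution margin = 43,000 × R$82.38 = R$3,542,340.00.
Subtracting fixed costs: EBIT = R$3,542,340.00 − R$2,073,100 = R$1,469,240.00. Interest = R$816,296.00, so EBIT − I = R$652,944.00.
Degree of total leverage = total CM / (EBIT − interest) = R$3,542,340.00 / R$652,944.00 = 5.4252.

5.43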